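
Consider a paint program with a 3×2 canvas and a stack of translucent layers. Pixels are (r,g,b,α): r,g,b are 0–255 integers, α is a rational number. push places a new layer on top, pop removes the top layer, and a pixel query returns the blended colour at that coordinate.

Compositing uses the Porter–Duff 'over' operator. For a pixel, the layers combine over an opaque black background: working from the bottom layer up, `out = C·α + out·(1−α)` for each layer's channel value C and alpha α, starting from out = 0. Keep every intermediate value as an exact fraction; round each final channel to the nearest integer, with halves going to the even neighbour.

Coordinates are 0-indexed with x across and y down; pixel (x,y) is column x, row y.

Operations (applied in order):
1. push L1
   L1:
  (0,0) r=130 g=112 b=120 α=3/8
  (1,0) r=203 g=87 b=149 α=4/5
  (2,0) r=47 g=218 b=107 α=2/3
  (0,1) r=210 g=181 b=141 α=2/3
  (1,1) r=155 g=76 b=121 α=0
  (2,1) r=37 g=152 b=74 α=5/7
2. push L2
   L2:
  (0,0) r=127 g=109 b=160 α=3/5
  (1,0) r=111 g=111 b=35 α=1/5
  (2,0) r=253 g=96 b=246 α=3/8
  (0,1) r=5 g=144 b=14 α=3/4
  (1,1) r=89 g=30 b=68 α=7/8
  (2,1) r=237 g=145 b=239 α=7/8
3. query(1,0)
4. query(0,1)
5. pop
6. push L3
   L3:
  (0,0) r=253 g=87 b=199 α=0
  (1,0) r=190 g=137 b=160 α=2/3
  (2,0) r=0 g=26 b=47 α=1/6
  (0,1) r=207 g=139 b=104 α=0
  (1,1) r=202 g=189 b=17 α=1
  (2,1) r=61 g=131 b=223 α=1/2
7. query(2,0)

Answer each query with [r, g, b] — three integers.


query (1,0) [L1,L2] — begin 0,0,0
L1 α=4/5: [812/5, 348/5, 596/5]
L2 α=1/5: [3803/25, 1947/25, 2559/25]
rounded: [152, 78, 102]

(0,1) stack=L1,L2; from [0,0,0]:
after L1 α=2/3: [140, 362/3, 94]
after L2 α=3/4: [155/4, 829/6, 34]
→ [39, 138, 34]

query (2,0) [L1,L3] — begin 0,0,0
L1 α=2/3: [94/3, 436/3, 214/3]
L3 α=1/6: [235/9, 1129/9, 1211/18]
→ [26, 125, 67]


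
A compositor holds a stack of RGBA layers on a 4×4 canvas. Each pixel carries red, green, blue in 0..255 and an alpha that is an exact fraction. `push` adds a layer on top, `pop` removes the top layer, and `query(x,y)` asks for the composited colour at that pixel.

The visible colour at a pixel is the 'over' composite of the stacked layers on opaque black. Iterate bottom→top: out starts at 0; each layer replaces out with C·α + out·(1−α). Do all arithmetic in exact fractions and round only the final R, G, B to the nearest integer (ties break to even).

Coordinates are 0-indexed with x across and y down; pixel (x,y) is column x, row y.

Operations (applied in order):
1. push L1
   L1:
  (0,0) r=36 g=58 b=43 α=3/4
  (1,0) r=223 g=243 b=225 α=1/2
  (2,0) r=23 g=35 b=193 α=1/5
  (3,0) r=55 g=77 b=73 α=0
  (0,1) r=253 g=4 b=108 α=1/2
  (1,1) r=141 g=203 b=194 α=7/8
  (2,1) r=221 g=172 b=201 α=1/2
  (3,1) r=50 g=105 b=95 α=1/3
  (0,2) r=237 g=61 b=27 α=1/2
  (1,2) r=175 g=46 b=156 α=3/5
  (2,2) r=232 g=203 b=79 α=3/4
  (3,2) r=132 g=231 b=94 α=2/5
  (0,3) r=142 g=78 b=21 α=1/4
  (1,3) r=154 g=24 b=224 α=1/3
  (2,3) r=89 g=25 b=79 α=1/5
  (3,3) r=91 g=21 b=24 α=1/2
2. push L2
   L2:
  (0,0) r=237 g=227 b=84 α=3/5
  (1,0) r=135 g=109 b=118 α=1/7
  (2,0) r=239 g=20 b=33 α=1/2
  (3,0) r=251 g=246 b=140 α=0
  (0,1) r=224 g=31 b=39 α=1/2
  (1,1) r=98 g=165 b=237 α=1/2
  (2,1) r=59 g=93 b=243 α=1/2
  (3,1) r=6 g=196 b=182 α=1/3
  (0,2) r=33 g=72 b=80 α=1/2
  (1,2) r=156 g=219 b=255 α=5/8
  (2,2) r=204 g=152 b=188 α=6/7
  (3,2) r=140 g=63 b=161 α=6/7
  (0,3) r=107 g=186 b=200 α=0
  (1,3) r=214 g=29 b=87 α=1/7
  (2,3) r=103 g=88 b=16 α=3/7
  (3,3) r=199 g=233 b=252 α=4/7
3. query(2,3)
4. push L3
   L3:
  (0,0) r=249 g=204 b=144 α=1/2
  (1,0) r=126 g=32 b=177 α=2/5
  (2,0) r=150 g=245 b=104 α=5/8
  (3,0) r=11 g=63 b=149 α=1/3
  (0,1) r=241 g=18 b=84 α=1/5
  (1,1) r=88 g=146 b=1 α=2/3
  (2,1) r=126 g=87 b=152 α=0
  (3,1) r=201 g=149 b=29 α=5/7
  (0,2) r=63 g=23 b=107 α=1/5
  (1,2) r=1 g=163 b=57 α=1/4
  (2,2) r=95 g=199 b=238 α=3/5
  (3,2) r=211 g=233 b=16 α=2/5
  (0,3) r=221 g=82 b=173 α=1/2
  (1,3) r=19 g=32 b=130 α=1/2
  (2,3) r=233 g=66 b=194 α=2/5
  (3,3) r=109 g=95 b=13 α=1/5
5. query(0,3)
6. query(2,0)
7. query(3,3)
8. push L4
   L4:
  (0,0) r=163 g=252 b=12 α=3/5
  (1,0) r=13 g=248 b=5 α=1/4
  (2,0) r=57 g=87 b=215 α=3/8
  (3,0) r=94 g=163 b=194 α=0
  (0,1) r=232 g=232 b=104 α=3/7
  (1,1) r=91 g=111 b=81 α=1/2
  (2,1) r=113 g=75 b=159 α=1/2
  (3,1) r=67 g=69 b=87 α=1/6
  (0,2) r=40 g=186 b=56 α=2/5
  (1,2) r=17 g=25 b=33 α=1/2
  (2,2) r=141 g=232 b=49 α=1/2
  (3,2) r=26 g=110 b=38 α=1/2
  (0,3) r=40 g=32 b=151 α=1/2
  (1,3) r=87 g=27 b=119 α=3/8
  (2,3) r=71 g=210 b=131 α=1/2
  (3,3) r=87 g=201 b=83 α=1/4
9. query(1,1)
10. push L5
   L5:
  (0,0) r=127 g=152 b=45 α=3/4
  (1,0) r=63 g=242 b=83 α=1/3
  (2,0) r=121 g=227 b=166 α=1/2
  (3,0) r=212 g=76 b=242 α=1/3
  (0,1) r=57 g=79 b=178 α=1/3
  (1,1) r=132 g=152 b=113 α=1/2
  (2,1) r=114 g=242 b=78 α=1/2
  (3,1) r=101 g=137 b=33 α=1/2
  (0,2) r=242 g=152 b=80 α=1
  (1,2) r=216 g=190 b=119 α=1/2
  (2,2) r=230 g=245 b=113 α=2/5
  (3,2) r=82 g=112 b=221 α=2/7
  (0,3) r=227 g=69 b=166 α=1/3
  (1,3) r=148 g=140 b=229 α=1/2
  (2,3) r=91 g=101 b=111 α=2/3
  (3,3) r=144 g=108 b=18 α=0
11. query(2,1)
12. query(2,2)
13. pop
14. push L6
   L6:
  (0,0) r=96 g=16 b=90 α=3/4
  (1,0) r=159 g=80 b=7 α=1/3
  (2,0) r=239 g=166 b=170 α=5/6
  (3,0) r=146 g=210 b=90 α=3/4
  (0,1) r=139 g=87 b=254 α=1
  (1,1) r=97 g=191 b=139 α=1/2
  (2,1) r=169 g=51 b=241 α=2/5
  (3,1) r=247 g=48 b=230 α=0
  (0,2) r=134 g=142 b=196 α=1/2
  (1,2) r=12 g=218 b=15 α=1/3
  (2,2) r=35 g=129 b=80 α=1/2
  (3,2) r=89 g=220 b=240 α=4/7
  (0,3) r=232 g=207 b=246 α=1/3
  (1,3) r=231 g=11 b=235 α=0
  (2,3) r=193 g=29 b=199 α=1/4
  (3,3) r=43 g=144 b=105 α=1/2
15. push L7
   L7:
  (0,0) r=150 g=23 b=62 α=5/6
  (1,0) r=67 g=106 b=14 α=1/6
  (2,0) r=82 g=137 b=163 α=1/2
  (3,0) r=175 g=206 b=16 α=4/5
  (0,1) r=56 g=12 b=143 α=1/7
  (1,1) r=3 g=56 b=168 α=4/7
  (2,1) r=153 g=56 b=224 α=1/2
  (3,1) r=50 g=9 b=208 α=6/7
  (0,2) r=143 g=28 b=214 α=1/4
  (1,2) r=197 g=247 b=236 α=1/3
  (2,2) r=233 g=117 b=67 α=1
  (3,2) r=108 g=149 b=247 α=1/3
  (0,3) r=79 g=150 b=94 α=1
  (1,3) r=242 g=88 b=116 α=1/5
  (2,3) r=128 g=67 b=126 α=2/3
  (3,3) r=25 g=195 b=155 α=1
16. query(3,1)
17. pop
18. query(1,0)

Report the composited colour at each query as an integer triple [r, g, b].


at x=2,y=3 over L1,L2:
after L1 α=1/5: [89/5, 5, 79/5]
after L2 α=3/7: [1901/35, 284/7, 556/35]
→ [54, 41, 16]

(0,3) stack=L1,L2,L3; from [0,0,0]:
L1 α=1/4: [71/2, 39/2, 21/4]
L2 α=0: [71/2, 39/2, 21/4]
L3 α=1/2: [513/4, 203/4, 713/8]
rounded: [128, 51, 89]

query (2,0) [L1,L2,L3] — begin 0,0,0
L1 α=1/5: [23/5, 7, 193/5]
L2 α=1/2: [609/5, 27/2, 179/5]
L3 α=5/8: [5577/40, 2531/16, 3137/40]
rounded: [139, 158, 78]

at x=3,y=3 over L1,L2,L3:
+L1 (α=1/2) → [91/2, 21/2, 12]
+L2 (α=4/7) → [1865/14, 1927/14, 1044/7]
+L3 (α=1/5) → [4493/35, 4519/35, 4267/35]
→ [128, 129, 122]

at x=1,y=1 over L1,L2,L3,L4:
L1 α=7/8: [987/8, 1421/8, 679/4]
L2 α=1/2: [1771/16, 2741/16, 1627/8]
L3 α=2/3: [1529/16, 2471/16, 1643/24]
L4 α=1/2: [2985/32, 4247/32, 3587/48]
rounded: [93, 133, 75]

at x=2,y=1 over L1,L2,L3,L4,L5:
L1 α=1/2: [221/2, 86, 201/2]
L2 α=1/2: [339/4, 179/2, 687/4]
L3 α=0: [339/4, 179/2, 687/4]
L4 α=1/2: [791/8, 329/4, 1323/8]
L5 α=1/2: [1703/16, 1297/8, 1947/16]
→ [106, 162, 122]

at x=2,y=2 over L1,L2,L3,L4,L5:
+L1 (α=3/4) → [174, 609/4, 237/4]
+L2 (α=6/7) → [1398/7, 4257/28, 4749/28]
+L3 (α=3/5) → [4791/35, 2523/14, 2949/14]
+L4 (α=1/2) → [4863/35, 5771/28, 3635/28]
+L5 (α=2/5) → [30689/175, 31033/140, 17233/140]
= [175, 222, 123]

(3,1) stack=L1,L2,L3,L4,L6,L7; from [0,0,0]:
L1 α=1/3: [50/3, 35, 95/3]
L2 α=1/3: [118/9, 266/3, 736/9]
L3 α=5/7: [9281/63, 2767/21, 2777/63]
L4 α=1/6: [25313/189, 7642/63, 9683/189]
L6 α=0: [25313/189, 7642/63, 9683/189]
L7 α=6/7: [82013/1323, 11044/441, 245555/1323]
rounded: [62, 25, 186]

at x=1,y=0 over L1,L2,L3,L4,L6:
+L1 (α=1/2) → [223/2, 243/2, 225/2]
+L2 (α=1/7) → [804/7, 838/7, 793/7]
+L3 (α=2/5) → [4176/35, 2962/35, 4857/35]
+L4 (α=1/4) → [12983/140, 8783/70, 7373/70]
+L6 (α=1/3) → [24113/210, 3861/35, 7618/105]
→ [115, 110, 73]


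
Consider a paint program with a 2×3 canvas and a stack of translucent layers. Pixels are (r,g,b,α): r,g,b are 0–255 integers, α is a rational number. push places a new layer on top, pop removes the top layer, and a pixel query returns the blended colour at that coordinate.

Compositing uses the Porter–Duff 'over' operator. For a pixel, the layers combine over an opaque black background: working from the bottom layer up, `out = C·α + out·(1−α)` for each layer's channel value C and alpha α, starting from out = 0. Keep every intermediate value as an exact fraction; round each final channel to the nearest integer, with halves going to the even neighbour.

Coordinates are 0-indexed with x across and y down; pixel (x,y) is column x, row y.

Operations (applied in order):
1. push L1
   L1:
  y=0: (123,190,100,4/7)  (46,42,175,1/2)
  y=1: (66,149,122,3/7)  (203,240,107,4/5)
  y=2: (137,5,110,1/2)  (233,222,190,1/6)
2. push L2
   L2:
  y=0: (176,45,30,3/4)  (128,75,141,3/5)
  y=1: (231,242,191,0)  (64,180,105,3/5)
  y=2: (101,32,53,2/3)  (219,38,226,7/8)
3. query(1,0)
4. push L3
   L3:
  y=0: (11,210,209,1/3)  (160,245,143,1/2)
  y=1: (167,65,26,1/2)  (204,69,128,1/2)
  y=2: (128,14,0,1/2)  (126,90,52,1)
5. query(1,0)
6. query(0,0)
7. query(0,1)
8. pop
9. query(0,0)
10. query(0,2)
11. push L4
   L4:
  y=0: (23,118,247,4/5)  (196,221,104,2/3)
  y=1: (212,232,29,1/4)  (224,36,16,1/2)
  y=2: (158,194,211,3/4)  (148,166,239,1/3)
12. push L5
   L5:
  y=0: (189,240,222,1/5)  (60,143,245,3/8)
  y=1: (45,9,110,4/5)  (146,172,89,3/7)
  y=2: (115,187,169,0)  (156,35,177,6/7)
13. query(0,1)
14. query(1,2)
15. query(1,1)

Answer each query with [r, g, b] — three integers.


query (1,0) [L1,L2] — begin 0,0,0
L1 α=1/2: [23, 21, 175/2]
L2 α=3/5: [86, 267/5, 598/5]
→ [86, 53, 120]

query (1,0) [L1,L2,L3] — begin 0,0,0
+L1 (α=1/2) → [23, 21, 175/2]
+L2 (α=3/5) → [86, 267/5, 598/5]
+L3 (α=1/2) → [123, 746/5, 1313/10]
→ [123, 149, 131]

at x=0,y=0 over L1,L2,L3:
L1 α=4/7: [492/7, 760/7, 400/7]
L2 α=3/4: [1047/7, 1705/28, 515/14]
L3 α=1/3: [2171/21, 4645/42, 1978/21]
rounded: [103, 111, 94]

query (0,1) [L1,L2,L3] — begin 0,0,0
L1 α=3/7: [198/7, 447/7, 366/7]
L2 α=0: [198/7, 447/7, 366/7]
L3 α=1/2: [1367/14, 451/7, 274/7]
rounded: [98, 64, 39]

query (0,0) [L1,L2] — begin 0,0,0
+L1 (α=4/7) → [492/7, 760/7, 400/7]
+L2 (α=3/4) → [1047/7, 1705/28, 515/14]
= [150, 61, 37]

at x=0,y=2 over L1,L2:
after L1 α=1/2: [137/2, 5/2, 55]
after L2 α=2/3: [541/6, 133/6, 161/3]
= [90, 22, 54]

at x=0,y=1 over L1,L2,L4,L5:
L1 α=3/7: [198/7, 447/7, 366/7]
L2 α=0: [198/7, 447/7, 366/7]
L4 α=1/4: [1039/14, 2965/28, 1301/28]
L5 α=4/5: [3559/70, 3973/140, 13621/140]
→ [51, 28, 97]

at x=1,y=2 over L1,L2,L4,L5:
after L1 α=1/6: [233/6, 37, 95/3]
after L2 α=7/8: [9431/48, 303/8, 4841/24]
after L4 α=1/3: [12983/72, 967/12, 7709/36]
after L5 α=6/7: [80375/504, 3487/84, 6563/36]
→ [159, 42, 182]

at x=1,y=1 over L1,L2,L4,L5:
+L1 (α=4/5) → [812/5, 192, 428/5]
+L2 (α=3/5) → [2584/25, 924/5, 2431/25]
+L4 (α=1/2) → [4092/25, 552/5, 2831/50]
+L5 (α=3/7) → [27318/175, 684/5, 12337/175]
= [156, 137, 70]


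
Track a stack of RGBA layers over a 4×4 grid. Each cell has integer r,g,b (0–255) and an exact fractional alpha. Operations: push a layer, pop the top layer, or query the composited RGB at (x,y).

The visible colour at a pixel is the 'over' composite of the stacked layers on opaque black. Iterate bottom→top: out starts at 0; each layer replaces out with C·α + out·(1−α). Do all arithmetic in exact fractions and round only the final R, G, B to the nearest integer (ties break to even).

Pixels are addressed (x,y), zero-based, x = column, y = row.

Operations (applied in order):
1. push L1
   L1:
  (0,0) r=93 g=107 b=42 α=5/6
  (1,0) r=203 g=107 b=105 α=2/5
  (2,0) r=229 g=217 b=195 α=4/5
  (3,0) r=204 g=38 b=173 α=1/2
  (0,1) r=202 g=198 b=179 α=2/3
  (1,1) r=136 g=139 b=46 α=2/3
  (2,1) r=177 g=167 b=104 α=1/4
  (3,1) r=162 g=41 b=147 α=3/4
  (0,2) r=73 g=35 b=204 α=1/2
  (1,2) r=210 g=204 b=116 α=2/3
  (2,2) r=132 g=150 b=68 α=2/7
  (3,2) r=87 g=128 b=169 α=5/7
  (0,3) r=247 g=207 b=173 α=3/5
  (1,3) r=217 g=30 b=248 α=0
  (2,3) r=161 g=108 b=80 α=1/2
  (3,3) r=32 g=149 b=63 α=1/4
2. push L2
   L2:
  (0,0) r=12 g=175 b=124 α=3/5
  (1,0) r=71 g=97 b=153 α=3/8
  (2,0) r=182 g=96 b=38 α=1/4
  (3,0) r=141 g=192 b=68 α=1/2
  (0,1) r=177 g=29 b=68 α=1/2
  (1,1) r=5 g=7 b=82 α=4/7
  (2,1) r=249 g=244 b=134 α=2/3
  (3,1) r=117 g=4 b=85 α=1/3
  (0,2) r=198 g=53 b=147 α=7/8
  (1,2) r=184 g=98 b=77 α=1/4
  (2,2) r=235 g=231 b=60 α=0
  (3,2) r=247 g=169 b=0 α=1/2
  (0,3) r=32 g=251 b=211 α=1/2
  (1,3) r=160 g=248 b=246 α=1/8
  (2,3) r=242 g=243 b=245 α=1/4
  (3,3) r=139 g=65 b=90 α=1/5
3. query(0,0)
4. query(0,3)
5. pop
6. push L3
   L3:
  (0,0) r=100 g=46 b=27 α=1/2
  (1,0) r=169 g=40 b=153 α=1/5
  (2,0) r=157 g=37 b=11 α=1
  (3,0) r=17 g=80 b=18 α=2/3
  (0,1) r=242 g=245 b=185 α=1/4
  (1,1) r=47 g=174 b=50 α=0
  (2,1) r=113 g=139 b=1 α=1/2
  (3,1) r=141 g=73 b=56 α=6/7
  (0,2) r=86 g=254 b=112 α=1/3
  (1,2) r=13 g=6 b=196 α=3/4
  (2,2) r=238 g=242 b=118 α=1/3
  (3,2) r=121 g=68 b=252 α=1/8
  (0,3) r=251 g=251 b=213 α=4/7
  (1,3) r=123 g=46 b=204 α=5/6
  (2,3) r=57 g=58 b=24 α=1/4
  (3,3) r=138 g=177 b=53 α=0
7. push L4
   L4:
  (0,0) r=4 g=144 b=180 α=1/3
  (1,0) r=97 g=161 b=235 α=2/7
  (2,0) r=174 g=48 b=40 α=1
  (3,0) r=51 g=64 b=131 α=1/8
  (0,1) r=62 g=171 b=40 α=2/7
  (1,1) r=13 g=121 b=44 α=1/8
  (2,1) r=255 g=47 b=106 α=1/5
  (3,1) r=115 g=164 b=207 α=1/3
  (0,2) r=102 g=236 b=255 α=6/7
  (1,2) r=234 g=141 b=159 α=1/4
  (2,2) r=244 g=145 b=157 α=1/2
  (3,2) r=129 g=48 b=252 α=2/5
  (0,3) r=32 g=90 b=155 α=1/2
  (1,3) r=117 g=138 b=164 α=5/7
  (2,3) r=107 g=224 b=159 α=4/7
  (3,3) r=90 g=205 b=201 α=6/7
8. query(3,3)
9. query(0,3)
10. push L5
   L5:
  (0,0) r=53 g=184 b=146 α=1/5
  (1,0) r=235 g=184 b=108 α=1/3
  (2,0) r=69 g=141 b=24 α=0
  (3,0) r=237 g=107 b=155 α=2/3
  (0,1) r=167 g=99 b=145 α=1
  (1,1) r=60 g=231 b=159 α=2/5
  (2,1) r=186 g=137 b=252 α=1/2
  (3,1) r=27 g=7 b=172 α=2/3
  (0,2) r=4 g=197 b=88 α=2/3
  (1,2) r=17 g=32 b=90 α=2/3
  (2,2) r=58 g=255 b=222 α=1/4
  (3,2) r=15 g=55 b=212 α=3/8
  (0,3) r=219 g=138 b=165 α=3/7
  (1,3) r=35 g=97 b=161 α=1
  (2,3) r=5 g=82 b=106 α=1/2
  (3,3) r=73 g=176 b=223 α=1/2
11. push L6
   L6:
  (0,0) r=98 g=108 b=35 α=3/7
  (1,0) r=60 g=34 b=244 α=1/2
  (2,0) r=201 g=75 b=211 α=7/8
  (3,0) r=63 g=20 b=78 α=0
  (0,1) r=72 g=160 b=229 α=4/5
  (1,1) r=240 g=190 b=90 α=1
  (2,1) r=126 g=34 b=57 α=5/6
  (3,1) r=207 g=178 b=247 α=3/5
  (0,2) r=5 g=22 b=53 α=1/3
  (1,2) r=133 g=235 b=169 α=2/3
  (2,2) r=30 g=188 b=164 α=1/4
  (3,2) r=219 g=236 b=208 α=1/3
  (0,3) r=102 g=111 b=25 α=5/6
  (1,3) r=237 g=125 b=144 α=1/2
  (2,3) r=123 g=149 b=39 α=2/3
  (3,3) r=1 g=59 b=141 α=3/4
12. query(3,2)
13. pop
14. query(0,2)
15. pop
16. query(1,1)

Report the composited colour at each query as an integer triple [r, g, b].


query (0,0) [L1,L2] — begin 0,0,0
after L1 α=5/6: [155/2, 535/6, 35]
after L2 α=3/5: [191/5, 422/3, 442/5]
= [38, 141, 88]

at x=0,y=3 over L1,L2:
+L1 (α=3/5) → [741/5, 621/5, 519/5]
+L2 (α=1/2) → [901/10, 938/5, 787/5]
= [90, 188, 157]

query (3,3) [L1,L3,L4] — begin 0,0,0
+L1 (α=1/4) → [8, 149/4, 63/4]
+L3 (α=0) → [8, 149/4, 63/4]
+L4 (α=6/7) → [548/7, 5069/28, 4887/28]
rounded: [78, 181, 175]

query (0,3) [L1,L3,L4] — begin 0,0,0
after L1 α=3/5: [741/5, 621/5, 519/5]
after L3 α=4/7: [7243/35, 6883/35, 831/5]
after L4 α=1/2: [8363/70, 10033/70, 803/5]
→ [119, 143, 161]

at x=3,y=2 over L1,L3,L4,L5,L6:
after L1 α=5/7: [435/7, 640/7, 845/7]
after L3 α=1/8: [139/2, 177/2, 1097/8]
after L4 α=2/5: [933/10, 723/10, 7323/40]
after L5 α=3/8: [1023/16, 1053/16, 12411/64]
after L6 α=1/3: [925/8, 2941/24, 19067/96]
rounded: [116, 123, 199]

(0,2) stack=L1,L3,L4,L5; from [0,0,0]:
after L1 α=1/2: [73/2, 35/2, 102]
after L3 α=1/3: [53, 289/3, 316/3]
after L4 α=6/7: [95, 4537/21, 4906/21]
after L5 α=2/3: [103/3, 12811/63, 8602/63]
→ [34, 203, 137]

(1,1) stack=L1,L3,L4; from [0,0,0]:
after L1 α=2/3: [272/3, 278/3, 92/3]
after L3 α=0: [272/3, 278/3, 92/3]
after L4 α=1/8: [1943/24, 2309/24, 97/3]
= [81, 96, 32]


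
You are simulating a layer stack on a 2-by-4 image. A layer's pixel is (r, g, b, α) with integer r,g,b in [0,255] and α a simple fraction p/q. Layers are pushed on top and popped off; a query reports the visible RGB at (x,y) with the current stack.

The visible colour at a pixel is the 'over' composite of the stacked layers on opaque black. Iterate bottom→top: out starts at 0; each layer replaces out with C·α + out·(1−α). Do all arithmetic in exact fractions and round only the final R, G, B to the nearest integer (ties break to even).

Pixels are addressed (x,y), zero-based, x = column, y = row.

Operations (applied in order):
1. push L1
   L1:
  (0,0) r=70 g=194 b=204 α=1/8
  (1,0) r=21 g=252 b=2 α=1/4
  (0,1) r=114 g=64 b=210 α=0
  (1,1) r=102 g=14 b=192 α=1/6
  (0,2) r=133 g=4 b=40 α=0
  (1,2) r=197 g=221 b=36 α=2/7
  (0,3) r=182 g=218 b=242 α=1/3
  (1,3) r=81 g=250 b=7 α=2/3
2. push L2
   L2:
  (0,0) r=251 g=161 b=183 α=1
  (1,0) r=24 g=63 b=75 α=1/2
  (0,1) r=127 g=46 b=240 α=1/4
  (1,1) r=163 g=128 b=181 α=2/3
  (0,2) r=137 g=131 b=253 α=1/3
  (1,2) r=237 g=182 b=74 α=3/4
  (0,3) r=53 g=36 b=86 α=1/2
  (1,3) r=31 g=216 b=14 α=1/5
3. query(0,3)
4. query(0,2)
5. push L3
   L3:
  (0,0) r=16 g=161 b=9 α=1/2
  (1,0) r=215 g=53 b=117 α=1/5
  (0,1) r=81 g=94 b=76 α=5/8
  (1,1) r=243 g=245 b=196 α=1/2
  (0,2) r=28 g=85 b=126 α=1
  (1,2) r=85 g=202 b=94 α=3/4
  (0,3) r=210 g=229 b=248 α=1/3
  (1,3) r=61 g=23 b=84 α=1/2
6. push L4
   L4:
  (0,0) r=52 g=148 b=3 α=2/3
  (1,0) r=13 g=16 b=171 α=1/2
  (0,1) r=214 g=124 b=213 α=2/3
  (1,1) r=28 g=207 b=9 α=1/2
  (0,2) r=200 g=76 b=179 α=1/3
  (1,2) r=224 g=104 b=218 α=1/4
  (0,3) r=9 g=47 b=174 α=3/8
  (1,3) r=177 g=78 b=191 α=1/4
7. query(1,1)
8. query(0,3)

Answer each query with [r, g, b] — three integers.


at x=0,y=3 over L1,L2:
after L1 α=1/3: [182/3, 218/3, 242/3]
after L2 α=1/2: [341/6, 163/3, 250/3]
rounded: [57, 54, 83]

at x=0,y=2 over L1,L2:
after L1 α=0: [0, 0, 0]
after L2 α=1/3: [137/3, 131/3, 253/3]
rounded: [46, 44, 84]

query (1,1) [L1,L2,L3,L4] — begin 0,0,0
L1 α=1/6: [17, 7/3, 32]
L2 α=2/3: [343/3, 775/9, 394/3]
L3 α=1/2: [536/3, 1490/9, 491/3]
L4 α=1/2: [310/3, 3353/18, 259/3]
rounded: [103, 186, 86]

at x=0,y=3 over L1,L2,L3,L4:
L1 α=1/3: [182/3, 218/3, 242/3]
L2 α=1/2: [341/6, 163/3, 250/3]
L3 α=1/3: [971/9, 1013/9, 1244/9]
L4 α=3/8: [2549/36, 3167/36, 5459/36]
→ [71, 88, 152]


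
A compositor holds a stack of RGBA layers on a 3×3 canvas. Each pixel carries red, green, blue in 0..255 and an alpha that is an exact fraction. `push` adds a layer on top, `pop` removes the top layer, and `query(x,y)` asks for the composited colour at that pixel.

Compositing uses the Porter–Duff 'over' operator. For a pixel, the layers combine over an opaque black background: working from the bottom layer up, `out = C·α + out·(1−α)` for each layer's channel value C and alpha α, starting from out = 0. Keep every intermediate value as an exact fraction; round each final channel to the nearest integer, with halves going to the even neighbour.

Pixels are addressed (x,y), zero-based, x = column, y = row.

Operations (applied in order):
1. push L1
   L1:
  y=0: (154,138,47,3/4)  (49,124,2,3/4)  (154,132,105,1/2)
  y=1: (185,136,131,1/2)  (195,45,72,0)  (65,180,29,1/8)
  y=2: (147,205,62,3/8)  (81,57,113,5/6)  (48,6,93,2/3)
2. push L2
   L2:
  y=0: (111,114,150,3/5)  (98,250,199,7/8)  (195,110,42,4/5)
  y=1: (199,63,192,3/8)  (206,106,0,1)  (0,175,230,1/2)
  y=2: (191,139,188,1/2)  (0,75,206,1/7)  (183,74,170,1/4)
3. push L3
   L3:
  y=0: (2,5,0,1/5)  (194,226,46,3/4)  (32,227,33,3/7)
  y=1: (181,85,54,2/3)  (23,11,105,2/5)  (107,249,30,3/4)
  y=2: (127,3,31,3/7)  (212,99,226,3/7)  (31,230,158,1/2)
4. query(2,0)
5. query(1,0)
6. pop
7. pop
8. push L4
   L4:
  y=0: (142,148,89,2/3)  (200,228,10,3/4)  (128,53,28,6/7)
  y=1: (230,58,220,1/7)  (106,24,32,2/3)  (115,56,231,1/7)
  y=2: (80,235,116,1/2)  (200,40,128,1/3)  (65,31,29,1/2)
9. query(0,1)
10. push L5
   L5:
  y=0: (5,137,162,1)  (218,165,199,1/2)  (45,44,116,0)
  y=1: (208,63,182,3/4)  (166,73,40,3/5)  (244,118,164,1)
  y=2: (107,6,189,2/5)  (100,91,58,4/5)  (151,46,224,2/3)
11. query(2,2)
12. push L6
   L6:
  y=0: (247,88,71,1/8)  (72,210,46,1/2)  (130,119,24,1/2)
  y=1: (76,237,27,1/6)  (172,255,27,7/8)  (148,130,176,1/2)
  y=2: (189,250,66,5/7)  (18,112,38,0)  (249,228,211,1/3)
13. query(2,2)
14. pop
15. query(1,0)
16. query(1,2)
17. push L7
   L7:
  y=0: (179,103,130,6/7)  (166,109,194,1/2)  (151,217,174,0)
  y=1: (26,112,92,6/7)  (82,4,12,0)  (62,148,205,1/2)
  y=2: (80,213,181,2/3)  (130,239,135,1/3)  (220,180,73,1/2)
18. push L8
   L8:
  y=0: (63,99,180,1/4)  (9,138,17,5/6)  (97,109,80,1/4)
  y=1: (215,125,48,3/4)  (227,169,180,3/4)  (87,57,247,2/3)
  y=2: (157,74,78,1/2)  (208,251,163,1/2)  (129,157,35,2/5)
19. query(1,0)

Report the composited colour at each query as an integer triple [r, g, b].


at x=2,y=0 over L1,L2,L3:
after L1 α=1/2: [77, 66, 105/2]
after L2 α=4/5: [857/5, 506/5, 441/10]
after L3 α=3/7: [3908/35, 5429/35, 1377/35]
→ [112, 155, 39]

at x=1,y=0 over L1,L2,L3:
after L1 α=3/4: [147/4, 93, 3/2]
after L2 α=7/8: [2891/32, 1843/8, 2789/16]
after L3 α=3/4: [21515/128, 7267/32, 4997/64]
= [168, 227, 78]

query (0,1) [L1,L4] — begin 0,0,0
after L1 α=1/2: [185/2, 68, 131/2]
after L4 α=1/7: [785/7, 466/7, 613/7]
→ [112, 67, 88]

at x=2,y=2 over L1,L4,L5:
after L1 α=2/3: [32, 4, 62]
after L4 α=1/2: [97/2, 35/2, 91/2]
after L5 α=2/3: [701/6, 73/2, 329/2]
rounded: [117, 36, 164]

(2,2) stack=L1,L4,L5,L6; from [0,0,0]:
+L1 (α=2/3) → [32, 4, 62]
+L4 (α=1/2) → [97/2, 35/2, 91/2]
+L5 (α=2/3) → [701/6, 73/2, 329/2]
+L6 (α=1/3) → [1448/9, 301/3, 180]
= [161, 100, 180]

query (1,0) [L1,L4,L5] — begin 0,0,0
L1 α=3/4: [147/4, 93, 3/2]
L4 α=3/4: [2547/16, 777/4, 63/8]
L5 α=1/2: [6035/32, 1437/8, 1655/16]
= [189, 180, 103]

at x=1,y=2 over L1,L4,L5:
L1 α=5/6: [135/2, 95/2, 565/6]
L4 α=1/3: [335/3, 45, 949/9]
L5 α=4/5: [307/3, 409/5, 3037/45]
rounded: [102, 82, 67]

(1,0) stack=L1,L4,L5,L7,L8; from [0,0,0]:
+L1 (α=3/4) → [147/4, 93, 3/2]
+L4 (α=3/4) → [2547/16, 777/4, 63/8]
+L5 (α=1/2) → [6035/32, 1437/8, 1655/16]
+L7 (α=1/2) → [11347/64, 2309/16, 4759/32]
+L8 (α=5/6) → [14227/384, 13349/96, 2493/64]
= [37, 139, 39]


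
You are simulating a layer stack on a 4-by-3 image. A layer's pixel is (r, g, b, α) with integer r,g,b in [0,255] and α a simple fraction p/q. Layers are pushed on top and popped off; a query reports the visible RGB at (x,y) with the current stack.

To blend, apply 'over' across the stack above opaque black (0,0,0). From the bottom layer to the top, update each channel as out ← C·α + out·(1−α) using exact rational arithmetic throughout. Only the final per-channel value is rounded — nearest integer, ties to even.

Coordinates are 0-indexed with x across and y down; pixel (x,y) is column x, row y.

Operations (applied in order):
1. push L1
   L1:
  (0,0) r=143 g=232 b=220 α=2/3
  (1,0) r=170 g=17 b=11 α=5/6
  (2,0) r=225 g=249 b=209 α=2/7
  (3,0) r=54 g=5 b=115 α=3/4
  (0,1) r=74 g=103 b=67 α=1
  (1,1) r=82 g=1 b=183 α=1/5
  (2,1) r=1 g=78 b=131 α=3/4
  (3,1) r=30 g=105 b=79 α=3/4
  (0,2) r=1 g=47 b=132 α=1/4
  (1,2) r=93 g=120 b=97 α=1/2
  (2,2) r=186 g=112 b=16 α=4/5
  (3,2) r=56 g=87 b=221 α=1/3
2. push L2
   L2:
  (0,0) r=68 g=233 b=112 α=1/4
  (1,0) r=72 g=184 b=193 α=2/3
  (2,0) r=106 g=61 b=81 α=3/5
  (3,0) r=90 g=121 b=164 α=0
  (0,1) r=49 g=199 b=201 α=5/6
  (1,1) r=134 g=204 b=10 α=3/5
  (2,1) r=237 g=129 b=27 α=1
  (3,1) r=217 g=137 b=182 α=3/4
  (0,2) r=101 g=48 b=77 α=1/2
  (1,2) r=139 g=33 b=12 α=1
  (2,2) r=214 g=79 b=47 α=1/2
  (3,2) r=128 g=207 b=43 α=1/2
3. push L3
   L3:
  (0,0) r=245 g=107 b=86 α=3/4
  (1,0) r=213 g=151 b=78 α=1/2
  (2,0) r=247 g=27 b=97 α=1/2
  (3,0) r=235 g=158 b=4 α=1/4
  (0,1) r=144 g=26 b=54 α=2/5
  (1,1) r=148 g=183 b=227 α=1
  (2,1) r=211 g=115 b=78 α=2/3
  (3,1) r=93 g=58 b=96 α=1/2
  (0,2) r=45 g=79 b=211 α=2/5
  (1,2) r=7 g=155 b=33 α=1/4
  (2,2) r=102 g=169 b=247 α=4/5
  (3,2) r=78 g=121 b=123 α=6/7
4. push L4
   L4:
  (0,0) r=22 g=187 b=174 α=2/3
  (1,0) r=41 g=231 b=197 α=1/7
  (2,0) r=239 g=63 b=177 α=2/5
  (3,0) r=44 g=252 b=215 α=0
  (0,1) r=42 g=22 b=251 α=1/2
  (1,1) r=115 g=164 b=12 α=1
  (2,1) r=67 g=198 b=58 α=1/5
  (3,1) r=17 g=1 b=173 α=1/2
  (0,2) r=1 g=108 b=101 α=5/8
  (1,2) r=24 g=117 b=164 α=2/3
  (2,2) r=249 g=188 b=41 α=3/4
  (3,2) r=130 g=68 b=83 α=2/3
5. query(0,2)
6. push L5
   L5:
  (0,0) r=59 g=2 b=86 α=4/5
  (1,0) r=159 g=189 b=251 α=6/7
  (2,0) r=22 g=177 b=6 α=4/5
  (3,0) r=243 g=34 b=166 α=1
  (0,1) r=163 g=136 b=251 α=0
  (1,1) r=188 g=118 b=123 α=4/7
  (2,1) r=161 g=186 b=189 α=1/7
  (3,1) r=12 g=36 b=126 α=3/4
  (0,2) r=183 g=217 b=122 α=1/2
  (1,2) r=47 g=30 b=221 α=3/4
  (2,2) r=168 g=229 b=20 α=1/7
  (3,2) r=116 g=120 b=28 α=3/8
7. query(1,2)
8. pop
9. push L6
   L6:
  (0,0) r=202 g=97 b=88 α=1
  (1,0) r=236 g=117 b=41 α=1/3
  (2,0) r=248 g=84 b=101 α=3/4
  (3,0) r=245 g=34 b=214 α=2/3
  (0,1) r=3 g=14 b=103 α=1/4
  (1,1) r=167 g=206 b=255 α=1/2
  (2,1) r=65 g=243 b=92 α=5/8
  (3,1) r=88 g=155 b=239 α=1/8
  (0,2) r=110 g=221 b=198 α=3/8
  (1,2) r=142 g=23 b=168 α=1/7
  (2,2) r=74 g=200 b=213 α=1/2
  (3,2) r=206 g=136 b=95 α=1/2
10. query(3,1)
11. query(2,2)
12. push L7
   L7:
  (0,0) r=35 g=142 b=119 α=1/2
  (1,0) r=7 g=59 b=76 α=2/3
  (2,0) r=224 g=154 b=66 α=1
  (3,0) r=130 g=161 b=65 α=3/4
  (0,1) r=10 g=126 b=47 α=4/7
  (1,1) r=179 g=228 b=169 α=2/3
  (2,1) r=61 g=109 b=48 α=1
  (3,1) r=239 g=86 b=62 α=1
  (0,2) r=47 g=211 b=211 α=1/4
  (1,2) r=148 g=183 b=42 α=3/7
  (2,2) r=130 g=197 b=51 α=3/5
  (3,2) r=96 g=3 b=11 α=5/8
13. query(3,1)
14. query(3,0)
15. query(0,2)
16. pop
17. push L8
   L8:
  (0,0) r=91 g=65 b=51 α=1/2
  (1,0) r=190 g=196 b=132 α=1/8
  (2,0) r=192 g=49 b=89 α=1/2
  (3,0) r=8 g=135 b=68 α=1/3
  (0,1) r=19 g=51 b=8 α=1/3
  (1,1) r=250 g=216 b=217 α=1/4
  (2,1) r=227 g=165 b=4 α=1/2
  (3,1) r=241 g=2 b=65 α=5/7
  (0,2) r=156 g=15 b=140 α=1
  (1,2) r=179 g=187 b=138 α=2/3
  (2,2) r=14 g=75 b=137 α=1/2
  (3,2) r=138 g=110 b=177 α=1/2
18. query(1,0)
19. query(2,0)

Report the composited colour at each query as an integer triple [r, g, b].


(0,2) stack=L1,L2,L3,L4; from [0,0,0]:
+L1 (α=1/4) → [1/4, 47/4, 33]
+L2 (α=1/2) → [405/8, 239/8, 55]
+L3 (α=2/5) → [387/8, 1981/40, 587/5]
+L4 (α=5/8) → [1201/64, 27543/320, 2143/20]
rounded: [19, 86, 107]

query (1,2) [L1,L2,L3,L4,L5] — begin 0,0,0
+L1 (α=1/2) → [93/2, 60, 97/2]
+L2 (α=1) → [139, 33, 12]
+L3 (α=1/4) → [106, 127/2, 69/4]
+L4 (α=2/3) → [154/3, 595/6, 1381/12]
+L5 (α=3/4) → [577/12, 1135/24, 9337/48]
rounded: [48, 47, 195]

(3,1) stack=L1,L2,L3,L4,L6; from [0,0,0]:
L1 α=3/4: [45/2, 315/4, 237/4]
L2 α=3/4: [1347/8, 1959/16, 2421/16]
L3 α=1/2: [2091/16, 2887/32, 3957/32]
L4 α=1/2: [2363/32, 2919/64, 9493/64]
L6 α=1/8: [19357/256, 30353/512, 81747/512]
rounded: [76, 59, 160]

(2,2) stack=L1,L2,L3,L4,L6; from [0,0,0]:
+L1 (α=4/5) → [744/5, 448/5, 64/5]
+L2 (α=1/2) → [907/5, 843/10, 299/10]
+L3 (α=4/5) → [2947/25, 7603/50, 10179/50]
+L4 (α=3/4) → [10811/50, 35803/200, 16329/200]
+L6 (α=1/2) → [14511/100, 75803/400, 58929/400]
→ [145, 190, 147]

(3,1) stack=L1,L2,L3,L4,L6,L7; from [0,0,0]:
+L1 (α=3/4) → [45/2, 315/4, 237/4]
+L2 (α=3/4) → [1347/8, 1959/16, 2421/16]
+L3 (α=1/2) → [2091/16, 2887/32, 3957/32]
+L4 (α=1/2) → [2363/32, 2919/64, 9493/64]
+L6 (α=1/8) → [19357/256, 30353/512, 81747/512]
+L7 (α=1) → [239, 86, 62]
→ [239, 86, 62]

query (3,0) [L1,L2,L3,L4,L6,L7] — begin 0,0,0
+L1 (α=3/4) → [81/2, 15/4, 345/4]
+L2 (α=0) → [81/2, 15/4, 345/4]
+L3 (α=1/4) → [713/8, 677/16, 1051/16]
+L4 (α=0) → [713/8, 677/16, 1051/16]
+L6 (α=2/3) → [4633/24, 1765/48, 2633/16]
+L7 (α=3/4) → [13993/96, 24949/192, 5753/64]
→ [146, 130, 90]

(0,2) stack=L1,L2,L3,L4,L6,L7; from [0,0,0]:
+L1 (α=1/4) → [1/4, 47/4, 33]
+L2 (α=1/2) → [405/8, 239/8, 55]
+L3 (α=2/5) → [387/8, 1981/40, 587/5]
+L4 (α=5/8) → [1201/64, 27543/320, 2143/20]
+L6 (α=3/8) → [27125/512, 69975/512, 4519/32]
+L7 (α=1/4) → [105439/2048, 317957/2048, 20309/128]
rounded: [51, 155, 159]

at x=1,y=0 over L1,L2,L3,L4,L6,L8:
after L1 α=5/6: [425/3, 85/6, 55/6]
after L2 α=2/3: [857/9, 2293/18, 2371/18]
after L3 α=1/2: [1387/9, 5011/36, 3775/36]
after L4 α=1/7: [2897/21, 6397/42, 4957/42]
after L6 α=1/3: [10750/63, 8854/63, 5818/63]
after L8 α=1/8: [3115/18, 5309/36, 3503/36]
rounded: [173, 147, 97]

at x=2,y=0 over L1,L2,L3,L4,L6,L8:
+L1 (α=2/7) → [450/7, 498/7, 418/7]
+L2 (α=3/5) → [3126/35, 2277/35, 2537/35]
+L3 (α=1/2) → [11771/70, 1611/35, 2966/35]
+L4 (α=2/5) → [68773/350, 9243/175, 21288/175]
+L6 (α=3/4) → [329173/1400, 53343/700, 74313/700]
+L8 (α=1/2) → [597973/2800, 87643/1400, 136613/1400]
= [214, 63, 98]


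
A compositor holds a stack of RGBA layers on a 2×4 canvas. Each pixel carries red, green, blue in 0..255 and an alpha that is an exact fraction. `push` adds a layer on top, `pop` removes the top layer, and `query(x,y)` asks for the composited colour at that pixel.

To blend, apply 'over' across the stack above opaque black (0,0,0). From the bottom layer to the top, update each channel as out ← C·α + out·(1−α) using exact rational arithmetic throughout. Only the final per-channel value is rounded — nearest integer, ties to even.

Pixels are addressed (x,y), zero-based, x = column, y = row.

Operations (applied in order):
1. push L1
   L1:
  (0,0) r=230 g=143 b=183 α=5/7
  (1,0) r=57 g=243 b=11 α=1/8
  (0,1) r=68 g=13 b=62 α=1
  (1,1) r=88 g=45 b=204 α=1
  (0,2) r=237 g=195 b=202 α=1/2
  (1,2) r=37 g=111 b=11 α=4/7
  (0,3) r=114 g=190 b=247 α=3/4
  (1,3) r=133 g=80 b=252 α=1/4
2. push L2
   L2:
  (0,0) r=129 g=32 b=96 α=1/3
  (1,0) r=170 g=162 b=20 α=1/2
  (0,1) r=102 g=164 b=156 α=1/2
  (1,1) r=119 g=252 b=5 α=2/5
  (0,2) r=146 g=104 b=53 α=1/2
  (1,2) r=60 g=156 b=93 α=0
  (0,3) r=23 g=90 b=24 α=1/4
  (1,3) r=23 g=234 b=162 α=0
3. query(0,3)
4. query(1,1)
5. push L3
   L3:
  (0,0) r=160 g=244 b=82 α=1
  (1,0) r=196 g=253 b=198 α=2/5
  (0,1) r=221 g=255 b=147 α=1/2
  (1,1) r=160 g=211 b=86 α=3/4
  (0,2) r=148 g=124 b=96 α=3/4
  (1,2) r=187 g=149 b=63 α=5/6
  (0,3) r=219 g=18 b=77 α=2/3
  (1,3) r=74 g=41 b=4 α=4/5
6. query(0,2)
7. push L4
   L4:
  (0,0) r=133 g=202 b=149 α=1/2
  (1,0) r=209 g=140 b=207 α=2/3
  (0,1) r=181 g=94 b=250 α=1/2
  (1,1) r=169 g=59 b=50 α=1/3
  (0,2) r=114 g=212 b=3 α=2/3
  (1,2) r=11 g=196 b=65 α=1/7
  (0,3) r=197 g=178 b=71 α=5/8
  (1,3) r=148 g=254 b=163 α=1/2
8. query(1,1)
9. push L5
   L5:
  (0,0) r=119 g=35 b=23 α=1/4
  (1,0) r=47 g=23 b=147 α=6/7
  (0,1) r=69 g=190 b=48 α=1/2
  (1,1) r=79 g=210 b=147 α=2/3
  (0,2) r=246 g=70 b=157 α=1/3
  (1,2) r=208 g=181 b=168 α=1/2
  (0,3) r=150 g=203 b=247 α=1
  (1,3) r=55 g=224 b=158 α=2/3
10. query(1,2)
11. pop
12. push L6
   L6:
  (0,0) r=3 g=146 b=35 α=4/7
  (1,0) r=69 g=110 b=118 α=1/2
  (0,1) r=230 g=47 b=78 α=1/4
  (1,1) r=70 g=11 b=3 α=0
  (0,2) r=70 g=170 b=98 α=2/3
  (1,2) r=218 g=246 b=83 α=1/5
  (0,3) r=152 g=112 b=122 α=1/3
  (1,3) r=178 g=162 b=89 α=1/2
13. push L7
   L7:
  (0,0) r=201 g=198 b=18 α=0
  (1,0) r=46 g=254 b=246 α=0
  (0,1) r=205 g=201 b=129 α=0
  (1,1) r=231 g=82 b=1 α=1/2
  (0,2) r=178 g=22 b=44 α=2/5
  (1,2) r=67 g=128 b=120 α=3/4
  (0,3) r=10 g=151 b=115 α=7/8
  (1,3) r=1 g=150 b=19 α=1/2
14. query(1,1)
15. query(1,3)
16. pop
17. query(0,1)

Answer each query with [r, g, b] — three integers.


(0,3) stack=L1,L2; from [0,0,0]:
L1 α=3/4: [171/2, 285/2, 741/4]
L2 α=1/4: [559/8, 1035/8, 2319/16]
→ [70, 129, 145]

(1,1) stack=L1,L2; from [0,0,0]:
+L1 (α=1) → [88, 45, 204]
+L2 (α=2/5) → [502/5, 639/5, 622/5]
rounded: [100, 128, 124]

(0,2) stack=L1,L2,L3; from [0,0,0]:
+L1 (α=1/2) → [237/2, 195/2, 101]
+L2 (α=1/2) → [529/4, 403/4, 77]
+L3 (α=3/4) → [2305/16, 1891/16, 365/4]
= [144, 118, 91]

query (1,1) [L1,L2,L3,L4] — begin 0,0,0
+L1 (α=1) → [88, 45, 204]
+L2 (α=2/5) → [502/5, 639/5, 622/5]
+L3 (α=3/4) → [1451/10, 951/5, 478/5]
+L4 (α=1/3) → [2296/15, 2197/15, 402/5]
→ [153, 146, 80]

(1,2) stack=L1,L2,L3,L4,L5; from [0,0,0]:
L1 α=4/7: [148/7, 444/7, 44/7]
L2 α=0: [148/7, 444/7, 44/7]
L3 α=5/6: [2231/14, 5659/42, 2249/42]
L4 α=1/7: [6770/49, 7031/49, 2704/49]
L5 α=1/2: [8481/49, 7950/49, 5468/49]
→ [173, 162, 112]

(1,1) stack=L1,L2,L3,L4,L6,L7; from [0,0,0]:
L1 α=1: [88, 45, 204]
L2 α=2/5: [502/5, 639/5, 622/5]
L3 α=3/4: [1451/10, 951/5, 478/5]
L4 α=1/3: [2296/15, 2197/15, 402/5]
L6 α=0: [2296/15, 2197/15, 402/5]
L7 α=1/2: [5761/30, 3427/30, 407/10]
= [192, 114, 41]

at x=1,y=3 over L1,L2,L3,L4,L6,L7:
after L1 α=1/4: [133/4, 20, 63]
after L2 α=0: [133/4, 20, 63]
after L3 α=4/5: [1317/20, 184/5, 79/5]
after L4 α=1/2: [4277/40, 727/5, 447/5]
after L6 α=1/2: [11397/80, 1537/10, 446/5]
after L7 α=1/2: [11477/160, 3037/20, 541/10]
→ [72, 152, 54]

at x=0,y=1 over L1,L2,L3,L4,L6:
L1 α=1: [68, 13, 62]
L2 α=1/2: [85, 177/2, 109]
L3 α=1/2: [153, 687/4, 128]
L4 α=1/2: [167, 1063/8, 189]
L6 α=1/4: [731/4, 3565/32, 645/4]
= [183, 111, 161]


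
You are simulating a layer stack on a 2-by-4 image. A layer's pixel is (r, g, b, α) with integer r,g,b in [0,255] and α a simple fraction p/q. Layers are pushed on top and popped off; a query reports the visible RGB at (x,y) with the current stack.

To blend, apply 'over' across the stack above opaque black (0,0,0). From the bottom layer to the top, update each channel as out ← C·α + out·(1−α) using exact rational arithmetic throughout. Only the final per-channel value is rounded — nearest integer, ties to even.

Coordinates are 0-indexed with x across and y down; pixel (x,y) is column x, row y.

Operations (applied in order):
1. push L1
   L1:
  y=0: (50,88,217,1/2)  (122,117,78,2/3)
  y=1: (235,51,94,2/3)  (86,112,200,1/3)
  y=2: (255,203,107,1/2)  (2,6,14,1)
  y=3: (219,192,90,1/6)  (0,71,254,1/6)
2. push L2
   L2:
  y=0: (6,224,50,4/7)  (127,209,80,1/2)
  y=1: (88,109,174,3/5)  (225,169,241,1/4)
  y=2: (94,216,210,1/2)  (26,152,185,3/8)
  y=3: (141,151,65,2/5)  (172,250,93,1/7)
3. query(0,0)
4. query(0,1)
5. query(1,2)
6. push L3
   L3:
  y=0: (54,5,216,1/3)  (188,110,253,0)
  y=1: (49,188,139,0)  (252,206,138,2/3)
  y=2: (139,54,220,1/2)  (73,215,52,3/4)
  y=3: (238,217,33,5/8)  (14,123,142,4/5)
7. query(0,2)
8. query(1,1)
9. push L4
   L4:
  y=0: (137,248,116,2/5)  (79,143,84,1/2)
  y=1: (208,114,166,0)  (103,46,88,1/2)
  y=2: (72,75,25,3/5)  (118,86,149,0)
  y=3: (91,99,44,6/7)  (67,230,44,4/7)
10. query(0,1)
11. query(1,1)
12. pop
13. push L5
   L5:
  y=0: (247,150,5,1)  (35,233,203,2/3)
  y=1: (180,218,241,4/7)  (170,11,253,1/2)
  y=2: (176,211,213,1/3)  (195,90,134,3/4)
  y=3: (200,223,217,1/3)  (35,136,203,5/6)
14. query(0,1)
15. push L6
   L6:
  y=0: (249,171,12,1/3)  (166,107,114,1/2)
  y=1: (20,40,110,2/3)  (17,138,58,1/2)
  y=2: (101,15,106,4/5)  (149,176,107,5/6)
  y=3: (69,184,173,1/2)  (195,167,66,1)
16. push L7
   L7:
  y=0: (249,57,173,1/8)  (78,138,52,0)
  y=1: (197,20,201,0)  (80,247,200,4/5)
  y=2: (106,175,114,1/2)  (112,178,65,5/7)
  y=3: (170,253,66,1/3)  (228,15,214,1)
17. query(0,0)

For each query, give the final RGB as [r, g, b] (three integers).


query (0,0) [L1,L2] — begin 0,0,0
L1 α=1/2: [25, 44, 217/2]
L2 α=4/7: [99/7, 1028/7, 1051/14]
= [14, 147, 75]

query (0,1) [L1,L2] — begin 0,0,0
L1 α=2/3: [470/3, 34, 188/3]
L2 α=3/5: [1732/15, 79, 1942/15]
rounded: [115, 79, 129]

query (1,2) [L1,L2] — begin 0,0,0
+L1 (α=1) → [2, 6, 14]
+L2 (α=3/8) → [11, 243/4, 625/8]
→ [11, 61, 78]

query (0,2) [L1,L2,L3] — begin 0,0,0
L1 α=1/2: [255/2, 203/2, 107/2]
L2 α=1/2: [443/4, 635/4, 527/4]
L3 α=1/2: [999/8, 851/8, 1407/8]
rounded: [125, 106, 176]

(1,1) stack=L1,L2,L3; from [0,0,0]:
L1 α=1/3: [86/3, 112/3, 200/3]
L2 α=1/4: [311/4, 281/4, 441/4]
L3 α=2/3: [2327/12, 643/4, 515/4]
→ [194, 161, 129]

(0,1) stack=L1,L2,L3,L4; from [0,0,0]:
after L1 α=2/3: [470/3, 34, 188/3]
after L2 α=3/5: [1732/15, 79, 1942/15]
after L3 α=0: [1732/15, 79, 1942/15]
after L4 α=0: [1732/15, 79, 1942/15]
= [115, 79, 129]

(1,1) stack=L1,L2,L3,L4; from [0,0,0]:
+L1 (α=1/3) → [86/3, 112/3, 200/3]
+L2 (α=1/4) → [311/4, 281/4, 441/4]
+L3 (α=2/3) → [2327/12, 643/4, 515/4]
+L4 (α=1/2) → [3563/24, 827/8, 867/8]
→ [148, 103, 108]

query (0,1) [L1,L2,L3,L5] — begin 0,0,0
after L1 α=2/3: [470/3, 34, 188/3]
after L2 α=3/5: [1732/15, 79, 1942/15]
after L3 α=0: [1732/15, 79, 1942/15]
after L5 α=4/7: [5332/35, 1109/7, 966/5]
rounded: [152, 158, 193]

(0,0) stack=L1,L2,L3,L5,L6,L7; from [0,0,0]:
after L1 α=1/2: [25, 44, 217/2]
after L2 α=4/7: [99/7, 1028/7, 1051/14]
after L3 α=1/3: [192/7, 697/7, 2563/21]
after L5 α=1: [247, 150, 5]
after L6 α=1/3: [743/3, 157, 22/3]
after L7 α=1/8: [1487/6, 289/2, 673/24]
= [248, 144, 28]


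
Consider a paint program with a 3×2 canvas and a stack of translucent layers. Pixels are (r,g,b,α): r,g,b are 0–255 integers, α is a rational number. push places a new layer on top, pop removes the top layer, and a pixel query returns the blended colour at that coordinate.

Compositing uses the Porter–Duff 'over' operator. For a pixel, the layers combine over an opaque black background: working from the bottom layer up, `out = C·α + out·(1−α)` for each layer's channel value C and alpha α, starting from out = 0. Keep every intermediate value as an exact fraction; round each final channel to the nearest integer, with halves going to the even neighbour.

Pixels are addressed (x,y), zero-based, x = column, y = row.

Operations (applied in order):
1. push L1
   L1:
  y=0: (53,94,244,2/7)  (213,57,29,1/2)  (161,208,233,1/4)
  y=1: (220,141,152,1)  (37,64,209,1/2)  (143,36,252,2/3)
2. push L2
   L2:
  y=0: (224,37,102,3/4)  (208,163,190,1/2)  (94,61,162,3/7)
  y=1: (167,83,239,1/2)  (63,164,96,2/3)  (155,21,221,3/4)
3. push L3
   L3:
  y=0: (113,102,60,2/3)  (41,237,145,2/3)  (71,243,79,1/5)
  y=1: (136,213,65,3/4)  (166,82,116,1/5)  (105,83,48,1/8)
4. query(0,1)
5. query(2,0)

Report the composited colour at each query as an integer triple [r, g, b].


(0,1) stack=L1,L2,L3; from [0,0,0]:
+L1 (α=1) → [220, 141, 152]
+L2 (α=1/2) → [387/2, 112, 391/2]
+L3 (α=3/4) → [1203/8, 751/4, 781/8]
→ [150, 188, 98]

(2,0) stack=L1,L2,L3; from [0,0,0]:
after L1 α=1/4: [161/4, 52, 233/4]
after L2 α=3/7: [443/7, 391/7, 719/7]
after L3 α=1/5: [2269/35, 653/7, 3429/35]
= [65, 93, 98]


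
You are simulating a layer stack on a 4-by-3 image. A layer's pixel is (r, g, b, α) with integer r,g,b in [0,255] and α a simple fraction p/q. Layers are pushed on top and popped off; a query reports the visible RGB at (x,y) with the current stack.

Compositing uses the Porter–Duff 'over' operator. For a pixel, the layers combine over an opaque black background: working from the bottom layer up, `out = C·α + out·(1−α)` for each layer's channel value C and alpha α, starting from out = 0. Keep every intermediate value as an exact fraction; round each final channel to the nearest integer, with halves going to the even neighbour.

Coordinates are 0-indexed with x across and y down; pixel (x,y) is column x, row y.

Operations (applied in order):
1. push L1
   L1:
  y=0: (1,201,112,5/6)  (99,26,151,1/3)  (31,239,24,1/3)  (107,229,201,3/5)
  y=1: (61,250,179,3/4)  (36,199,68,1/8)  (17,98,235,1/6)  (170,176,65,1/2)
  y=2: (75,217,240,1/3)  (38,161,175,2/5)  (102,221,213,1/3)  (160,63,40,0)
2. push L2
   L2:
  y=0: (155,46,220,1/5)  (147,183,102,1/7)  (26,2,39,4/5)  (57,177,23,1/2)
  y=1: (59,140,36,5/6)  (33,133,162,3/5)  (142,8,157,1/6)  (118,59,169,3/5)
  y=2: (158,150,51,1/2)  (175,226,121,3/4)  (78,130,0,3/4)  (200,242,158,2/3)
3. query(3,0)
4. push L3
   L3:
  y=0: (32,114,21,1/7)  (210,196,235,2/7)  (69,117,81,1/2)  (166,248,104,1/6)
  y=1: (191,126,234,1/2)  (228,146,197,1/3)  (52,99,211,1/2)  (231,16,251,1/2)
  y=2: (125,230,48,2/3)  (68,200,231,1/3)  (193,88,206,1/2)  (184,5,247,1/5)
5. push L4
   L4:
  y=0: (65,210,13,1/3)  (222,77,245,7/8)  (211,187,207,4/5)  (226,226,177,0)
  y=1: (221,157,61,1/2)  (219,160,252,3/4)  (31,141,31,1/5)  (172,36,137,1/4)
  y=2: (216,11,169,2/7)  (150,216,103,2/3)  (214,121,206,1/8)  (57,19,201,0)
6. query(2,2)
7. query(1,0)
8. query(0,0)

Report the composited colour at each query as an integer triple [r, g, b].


(3,0) stack=L1,L2; from [0,0,0]:
+L1 (α=3/5) → [321/5, 687/5, 603/5]
+L2 (α=1/2) → [303/5, 786/5, 359/5]
→ [61, 157, 72]

(2,2) stack=L1,L2,L3,L4; from [0,0,0]:
L1 α=1/3: [34, 221/3, 71]
L2 α=3/4: [67, 1391/12, 71/4]
L3 α=1/2: [130, 2447/24, 895/8]
L4 α=1/8: [281/2, 20033/192, 7913/64]
rounded: [140, 104, 124]

(1,0) stack=L1,L2,L3,L4; from [0,0,0]:
L1 α=1/3: [33, 26/3, 151/3]
L2 α=1/7: [345/7, 235/7, 404/7]
L3 α=2/7: [4665/49, 3919/49, 5310/49]
L4 α=7/8: [80811/392, 15165/196, 89345/392]
→ [206, 77, 228]

query (0,0) [L1,L2,L3,L4] — begin 0,0,0
after L1 α=5/6: [5/6, 335/2, 280/3]
after L2 α=1/5: [95/3, 716/5, 356/3]
after L3 α=1/7: [222/7, 4866/35, 733/7]
after L4 α=1/3: [899/21, 5694/35, 519/7]
= [43, 163, 74]
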